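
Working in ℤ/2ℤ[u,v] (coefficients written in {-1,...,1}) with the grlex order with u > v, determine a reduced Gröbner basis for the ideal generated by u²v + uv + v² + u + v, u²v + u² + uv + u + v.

G = {v³ + uv + v² + u + v, u² + v²}

The reduced Gröbner basis is the canonical form of the ideal for this ordering.

f_1 = u²v + uv + v² + u + v, LT = u²v.
f_2 = u²v + u² + uv + u + v, LT = u²v.

S(f_1,f_2): lcm = u²v. S = u² + v².
  leading term u²: no divisor's leading term divides it; move u² to the remainder.
  leading term v²: no divisor's leading term divides it; move v² to the remainder.
  remainder u² + v² ≠ 0; add g_3 = u² + v² to the basis.

S(f_1,g_3): lcm = u²v. S = v³ + uv + v² + u + v.
  leading term v³: no divisor's leading term divides it; move v³ to the remainder.
  leading term uv: no divisor's leading term divides it; move uv to the remainder.
  leading term v²: no divisor's leading term divides it; move v² to the remainder.
  leading term u: no divisor's leading term divides it; move u to the remainder.
  leading term v: no divisor's leading term divides it; move v to the remainder.
  remainder v³ + uv + v² + u + v ≠ 0; add g_4 = v³ + uv + v² + u + v to the basis.

The other S-polynomials (S(f_2,g_3), S(f_1,g_4), S(f_2,g_4), S(g_3,g_4)) all reduce to 0 modulo the current basis, so we have a Gröbner basis.
Inter-reduce: drop elements whose leading term is divisible by another's, tail-reduce, and make monic.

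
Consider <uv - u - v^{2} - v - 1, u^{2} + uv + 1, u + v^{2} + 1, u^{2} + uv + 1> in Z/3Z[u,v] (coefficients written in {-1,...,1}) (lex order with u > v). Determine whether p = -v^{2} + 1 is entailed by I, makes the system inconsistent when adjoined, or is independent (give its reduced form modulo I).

First compute the reduced Gröbner basis of I by Buchberger's algorithm.
f_1 = uv - u - v^{2} - v - 1, LT = uv.
f_2 = u^{2} + uv + 1, LT = u^{2}.
f_3 = u + v^{2} + 1, LT = u.
f_4 = u^{2} + uv + 1, LT = u^{2}.

S(f_1,f_2): lcm = u^{2}v. S = -u^{2} + uv^{2} - uv - u - v.
  leading term u^{2}: subtract (-1)·f_2 from -u^{2} + uv^{2} - uv - u - v → uv^{2} - u - v + 1
  leading term uv^{2}: subtract (v)·f_1 from uv^{2} - u - v + 1 → uv - u + v^{3} + v^{2} + 1
  leading term uv: subtract (1)·f_1 from uv - u + v^{3} + v^{2} + 1 → v^{3} - v^{2} + v - 1
  leading term v^{3}: no divisor's leading term divides it; move v^{3} to the remainder.
  leading term v^{2}: no divisor's leading term divides it; move -v^{2} to the remainder.
  leading term v: no divisor's leading term divides it; move v to the remainder.
  leading term 1: no divisor's leading term divides it; move -1 to the remainder.
  remainder v^{3} - v^{2} + v - 1 ≠ 0; add h_5 = v^{3} - v^{2} + v - 1 to the basis.

S(f_1,f_3): lcm = uv. S = -u - v^{3} - v^{2} + v - 1.
  leading term u: subtract (-1)·f_3 from -u - v^{3} - v^{2} + v - 1 → -v^{3} + v
  leading term v^{3}: subtract (-1)·h_5 from -v^{3} + v → -v^{2} - v - 1
  leading term v^{2}: no divisor's leading term divides it; move -v^{2} to the remainder.
  leading term v: no divisor's leading term divides it; move -v to the remainder.
  leading term 1: no divisor's leading term divides it; move -1 to the remainder.
  remainder -v^{2} - v - 1 ≠ 0; add h_6 = -v^{2} - v - 1 to the basis.

S(f_1,f_4): lcm = u^{2}v. S = -u^{2} + uv^{2} - uv - u - v.
  leading term u^{2}: subtract (-1)·f_2 from -u^{2} + uv^{2} - uv - u - v → uv^{2} - u - v + 1
  leading term uv^{2}: subtract (v)·f_1 from uv^{2} - u - v + 1 → uv - u + v^{3} + v^{2} + 1
  leading term uv: subtract (1)·f_1 from uv - u + v^{3} + v^{2} + 1 → v^{3} - v^{2} + v - 1
  leading term v^{3}: subtract (1)·h_5 from v^{3} - v^{2} + v - 1 → 0
  remainder 0.

S(f_2,f_3): lcm = u^{2}. S = -uv^{2} + uv - u + 1.
  leading term uv^{2}: subtract (-v)·f_1 from -uv^{2} + uv - u + 1 → -u - v^{3} - v^{2} - v + 1
  leading term u: subtract (-1)·f_3 from -u - v^{3} - v^{2} - v + 1 → -v^{3} - v - 1
  leading term v^{3}: subtract (-1)·h_5 from -v^{3} - v - 1 → -v^{2} + 1
  leading term v^{2}: subtract (1)·h_6 from -v^{2} + 1 → v - 1
  leading term v: no divisor's leading term divides it; move v to the remainder.
  leading term 1: no divisor's leading term divides it; move -1 to the remainder.
  remainder v - 1 ≠ 0; add h_7 = v - 1 to the basis.

S(f_2,f_4): lcm = u^{2}. S = 0.
  remainder 0.

S(f_3,f_4): lcm = u^{2}. S = uv^{2} - uv + u - 1.
  leading term uv^{2}: subtract (v)·f_1 from uv^{2} - uv + u - 1 → u + v^{3} + v^{2} + v - 1
  leading term u: subtract (1)·f_3 from u + v^{3} + v^{2} + v - 1 → v^{3} + v + 1
  leading term v^{3}: subtract (1)·h_5 from v^{3} + v + 1 → v^{2} - 1
  leading term v^{2}: subtract (-1)·h_6 from v^{2} - 1 → -v + 1
  leading term v: subtract (-1)·h_7 from -v + 1 → 0
  remainder 0.

S(f_1,h_5): lcm = uv^{3}. S = -uv + u - v^{4} - v^{3} - v^{2}.
  leading term uv: subtract (-1)·f_1 from -uv + u - v^{4} - v^{3} - v^{2} → -v^{4} - v^{3} + v^{2} - v - 1
  leading term v^{4}: subtract (-v)·h_5 from -v^{4} - v^{3} + v^{2} - v - 1 → v^{3} - v^{2} + v - 1
  leading term v^{3}: subtract (1)·h_5 from v^{3} - v^{2} + v - 1 → 0
  remainder 0.

S(f_2,h_5): leading monomials are coprime, so the S-polynomial reduces to 0 (Buchberger's first criterion).
S(f_3,h_5): leading monomials are coprime, so the S-polynomial reduces to 0 (Buchberger's first criterion).
S(f_4,h_5): leading monomials are coprime, so the S-polynomial reduces to 0 (Buchberger's first criterion).
S(f_1,h_6): lcm = uv^{2}. S = uv - u - v^{3} - v^{2} - v.
  leading term uv: subtract (1)·f_1 from uv - u - v^{3} - v^{2} - v → -v^{3} + 1
  leading term v^{3}: subtract (-1)·h_5 from -v^{3} + 1 → -v^{2} + v
  leading term v^{2}: subtract (1)·h_6 from -v^{2} + v → -v + 1
  leading term v: subtract (-1)·h_7 from -v + 1 → 0
  remainder 0.

S(f_2,h_6): leading monomials are coprime, so the S-polynomial reduces to 0 (Buchberger's first criterion).
S(f_3,h_6): leading monomials are coprime, so the S-polynomial reduces to 0 (Buchberger's first criterion).
S(f_4,h_6): leading monomials are coprime, so the S-polynomial reduces to 0 (Buchberger's first criterion).
S(h_5,h_6): lcm = v^{3}. S = v^{2} - 1.
  leading term v^{2}: subtract (-1)·h_6 from v^{2} - 1 → -v + 1
  leading term v: subtract (-1)·h_7 from -v + 1 → 0
  remainder 0.

S(f_1,h_7): lcm = uv. S = -v^{2} - v - 1.
  leading term v^{2}: subtract (1)·h_6 from -v^{2} - v - 1 → 0
  remainder 0.

S(f_2,h_7): leading monomials are coprime, so the S-polynomial reduces to 0 (Buchberger's first criterion).
S(f_3,h_7): leading monomials are coprime, so the S-polynomial reduces to 0 (Buchberger's first criterion).
S(f_4,h_7): leading monomials are coprime, so the S-polynomial reduces to 0 (Buchberger's first criterion).
S(h_5,h_7): lcm = v^{3}. S = v - 1.
  leading term v: subtract (1)·h_7 from v - 1 → 0
  remainder 0.

S(h_6,h_7): lcm = v^{2}. S = -v + 1.
  leading term v: subtract (-1)·h_7 from -v + 1 → 0
  remainder 0.

Every S-polynomial of the final basis reduces to 0, so we have a Gröbner basis.
Inter-reduce: drop elements whose leading term is divisible by another's, tail-reduce, and make monic.
Reduced Gröbner basis: {u - 1, v - 1}.
Label its elements g_1 = u - 1, g_2 = v - 1.

Reduce p = -v^{2} + 1 modulo G:
  leading term v^{2}: subtract (-v)·g_2 from -v^{2} + 1 → -v + 1
  leading term v: subtract (-1)·g_2 from -v + 1 → 0
  normal form = 0.
Since the normal form is 0, p ∈ I.

The remainder on division by a Gröbner basis is unique — it is the normal form.

-v^{2} + 1 lies in I (it reduces to 0).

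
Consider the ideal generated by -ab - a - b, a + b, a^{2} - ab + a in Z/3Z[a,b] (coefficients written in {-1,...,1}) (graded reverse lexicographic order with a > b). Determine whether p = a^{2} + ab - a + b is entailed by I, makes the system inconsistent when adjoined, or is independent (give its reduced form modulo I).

First compute the reduced Gröbner basis of I by Buchberger's algorithm.
f_1 = -ab - a - b, LT = ab.
f_2 = a + b, LT = a.
f_3 = a^{2} - ab + a, LT = a^{2}.

S(f_1,f_2): lcm = ab. S = -b^{2} + a + b.
  reduce S modulo (f_1, f_2, f_3):
  remainder -b^{2} ≠ 0; add h_4 = -b^{2} to the basis.

S(f_2,f_3): lcm = a^{2}. S = -ab - a.
  reduce S modulo (f_1, f_2, f_3, h_4):
  remainder b ≠ 0; add h_5 = b to the basis.

The other S-polynomials (S(f_1,f_3), S(f_1,h_4), S(f_2,h_4), S(f_3,h_4), S(f_1,h_5), S(f_2,h_5), S(f_3,h_5), S(h_4,h_5)) all reduce to 0 modulo the current basis, so we have a Gröbner basis.
Inter-reduce: drop elements whose leading term is divisible by another's, tail-reduce, and make monic.
Reduced Gröbner basis: {a, b}.
Label its elements g_1 = a, g_2 = b.

Reduce p = a^{2} + ab - a + b modulo G:
  leading term a^{2}: subtract (a)·g_1 from a^{2} + ab - a + b → ab - a + b
  leading term ab: subtract (b)·g_1 from ab - a + b → -a + b
  leading term a: subtract (-1)·g_1 from -a + b → b
  leading term b: subtract (1)·g_2 from b → 0
  normal form = 0.
Since the normal form is 0, p ∈ I.

a^{2} + ab - a + b lies in I (it reduces to 0).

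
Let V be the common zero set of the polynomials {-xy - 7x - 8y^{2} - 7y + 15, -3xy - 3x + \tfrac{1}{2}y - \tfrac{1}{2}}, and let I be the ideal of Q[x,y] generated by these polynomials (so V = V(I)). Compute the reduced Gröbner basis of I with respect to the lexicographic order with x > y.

G = {x + \tfrac{4}{3}y^{2} + \tfrac{43}{36}y - \tfrac{91}{36}, y^{3} + \tfrac{91}{48}y^{2} - \tfrac{7}{8}y - \tfrac{97}{48}}

f_1 = -xy - 7x - 8y^{2} - 7y + 15, LT = xy.
f_2 = -3xy - 3x + \tfrac{1}{2}y - \tfrac{1}{2}, LT = xy.

S(f_1,f_2): lcm = xy. S = 6x + 8y^{2} + \tfrac{43}{6}y - \tfrac{91}{6}.
  leading term x: no divisor's leading term divides it; move 6x to the remainder.
  leading term y^{2}: no divisor's leading term divides it; move 8y^{2} to the remainder.
  leading term y: no divisor's leading term divides it; move \tfrac{43}{6}y to the remainder.
  leading term 1: no divisor's leading term divides it; move -\tfrac{91}{6} to the remainder.
  remainder 6x + 8y^{2} + \tfrac{43}{6}y - \tfrac{91}{6} ≠ 0; add g_3 = 6x + 8y^{2} + \tfrac{43}{6}y - \tfrac{91}{6} to the basis.

S(f_1,g_3): lcm = xy. S = 7x - \tfrac{4}{3}y^{3} + \tfrac{245}{36}y^{2} + \tfrac{343}{36}y - 15.
  leading term x: subtract (\tfrac{7}{6})·g_3 from 7x - \tfrac{4}{3}y^{3} + \tfrac{245}{36}y^{2} + \tfrac{343}{36}y - 15 → -\tfrac{4}{3}y^{3} - \tfrac{91}{36}y^{2} + \tfrac{7}{6}y + \tfrac{97}{36}
  leading term y^{3}: no divisor's leading term divides it; move -\tfrac{4}{3}y^{3} to the remainder.
  leading term y^{2}: no divisor's leading term divides it; move -\tfrac{91}{36}y^{2} to the remainder.
  leading term y: no divisor's leading term divides it; move \tfrac{7}{6}y to the remainder.
  leading term 1: no divisor's leading term divides it; move \tfrac{97}{36} to the remainder.
  remainder -\tfrac{4}{3}y^{3} - \tfrac{91}{36}y^{2} + \tfrac{7}{6}y + \tfrac{97}{36} ≠ 0; add g_4 = -\tfrac{4}{3}y^{3} - \tfrac{91}{36}y^{2} + \tfrac{7}{6}y + \tfrac{97}{36} to the basis.

S(f_2,g_3): lcm = xy. S = x - \tfrac{4}{3}y^{3} - \tfrac{43}{36}y^{2} + \tfrac{85}{36}y + \tfrac{1}{6}.
  leading term x: subtract (\tfrac{1}{6})·g_3 from x - \tfrac{4}{3}y^{3} - \tfrac{43}{36}y^{2} + \tfrac{85}{36}y + \tfrac{1}{6} → -\tfrac{4}{3}y^{3} - \tfrac{91}{36}y^{2} + \tfrac{7}{6}y + \tfrac{97}{36}
  leading term y^{3}: subtract (1)·g_4 from -\tfrac{4}{3}y^{3} - \tfrac{91}{36}y^{2} + \tfrac{7}{6}y + \tfrac{97}{36} → 0
  remainder 0.

S(f_1,g_4): lcm = xy^{3}. S = \tfrac{245}{48}xy^{2} + \tfrac{7}{8}xy + \tfrac{97}{48}x + 8y^{4} + 7y^{3} - 15y^{2}.
  leading term xy^{2}: subtract (-\tfrac{245}{48}y)·f_1 from \tfrac{245}{48}xy^{2} + \tfrac{7}{8}xy + \tfrac{97}{48}x + 8y^{4} + 7y^{3} - 15y^{2} → -\tfrac{1673}{48}xy + \tfrac{97}{48}x + 8y^{4} - \tfrac{203}{6}y^{3} - \tfrac{2435}{48}y^{2} + \tfrac{1225}{16}y
  leading term xy: subtract (\tfrac{1673}{48})·f_1 from -\tfrac{1673}{48}xy + \tfrac{97}{48}x + 8y^{4} - \tfrac{203}{6}y^{3} - \tfrac{2435}{48}y^{2} + \tfrac{1225}{16}y → 246x + 8y^{4} - \tfrac{203}{6}y^{3} + \tfrac{10949}{48}y^{2} + \tfrac{7693}{24}y - \tfrac{8365}{16}
  leading term x: subtract (41)·g_3 from 246x + 8y^{4} - \tfrac{203}{6}y^{3} + \tfrac{10949}{48}y^{2} + \tfrac{7693}{24}y - \tfrac{8365}{16} → 8y^{4} - \tfrac{203}{6}y^{3} - \tfrac{4795}{48}y^{2} + \tfrac{641}{24}y + \tfrac{4753}{48}
  leading term y^{4}: subtract (-6y)·g_4 from 8y^{4} - \tfrac{203}{6}y^{3} - \tfrac{4795}{48}y^{2} + \tfrac{641}{24}y + \tfrac{4753}{48} → -49y^{3} - \tfrac{4459}{48}y^{2} + \tfrac{343}{8}y + \tfrac{4753}{48}
  leading term y^{3}: subtract (\tfrac{147}{4})·g_4 from -49y^{3} - \tfrac{4459}{48}y^{2} + \tfrac{343}{8}y + \tfrac{4753}{48} → 0
  remainder 0.

S(f_2,g_4): lcm = xy^{3}. S = -\tfrac{43}{48}xy^{2} + \tfrac{7}{8}xy + \tfrac{97}{48}x - \tfrac{1}{6}y^{3} + \tfrac{1}{6}y^{2}.
  leading term xy^{2}: subtract (\tfrac{43}{48}y)·f_1 from -\tfrac{43}{48}xy^{2} + \tfrac{7}{8}xy + \tfrac{97}{48}x - \tfrac{1}{6}y^{3} + \tfrac{1}{6}y^{2} → \tfrac{343}{48}xy + \tfrac{97}{48}x + 7y^{3} + \tfrac{103}{16}y^{2} - \tfrac{215}{16}y
  leading term xy: subtract (-\tfrac{343}{48})·f_1 from \tfrac{343}{48}xy + \tfrac{97}{48}x + 7y^{3} + \tfrac{103}{16}y^{2} - \tfrac{215}{16}y → -48x + 7y^{3} - \tfrac{2435}{48}y^{2} - \tfrac{1523}{24}y + \tfrac{1715}{16}
  leading term x: subtract (-8)·g_3 from -48x + 7y^{3} - \tfrac{2435}{48}y^{2} - \tfrac{1523}{24}y + \tfrac{1715}{16} → 7y^{3} + \tfrac{637}{48}y^{2} - \tfrac{49}{8}y - \tfrac{679}{48}
  leading term y^{3}: subtract (-\tfrac{21}{4})·g_4 from 7y^{3} + \tfrac{637}{48}y^{2} - \tfrac{49}{8}y - \tfrac{679}{48} → 0
  remainder 0.

S(g_3,g_4): leading monomials are coprime, so the S-polynomial reduces to 0 (Buchberger's first criterion).
Every S-polynomial of the final basis reduces to 0, so we have a Gröbner basis.
Inter-reduce: drop elements whose leading term is divisible by another's, tail-reduce, and make monic.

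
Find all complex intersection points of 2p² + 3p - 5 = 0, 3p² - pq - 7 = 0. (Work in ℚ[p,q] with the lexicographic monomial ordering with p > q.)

Compute a lex Gröbner basis by Buchberger's algorithm.
f_1 = 2p² + 3p - 5, LT = p².
f_2 = 3p² - pq - 7, LT = p².

S(f_1,f_2): lcm = p². S = ⅓pq + 3/2p - ⅙.
  reduce S modulo (f_1, f_2):
  remainder ⅓pq + 3/2p - ⅙ ≠ 0; add h_3 = ⅓pq + 3/2p - ⅙ to the basis.

S(f_1,h_3): lcm = p²q. S = -9/2p² + 3/2pq + ½p - 5/2q.
  reduce S modulo (f_1, f_2, h_3):
  remainder ½p - 5/2q - 21/2 ≠ 0; add h_4 = ½p - 5/2q - 21/2 to the basis.

S(h_3,h_4): lcm = pq. S = 9/2p + 5q² + 21q - ½.
  reduce S modulo (f_1, f_2, h_3, h_4):
  remainder 5q² + 87/2q + 94 ≠ 0; add h_5 = 5q² + 87/2q + 94 to the basis.

The other S-polynomials (S(f_2,h_3), S(f_1,h_4), S(f_2,h_4), S(f_1,h_5), S(f_2,h_5), S(h_3,h_5), S(h_4,h_5)) all reduce to 0 modulo the current basis, so we have a Gröbner basis.
Inter-reduce: drop elements whose leading term is divisible by another's, tail-reduce, and make monic.
Reduced Gröbner basis: {p - 5q - 21, q² + 87/10q + 94/5}.

From the last basis element, q² + 87/10q + 94/5 = 0, so q takes values in {-47/10, -4}. Each choice, substituted upward through the basis, yields the corresponding point(s) of the solution set.
  q = -47/10: the earlier basis element becomes p + 5/2 = 0, giving p = -5/2 — point (-5/2, -47/10).
  q = -4: the earlier basis element becomes p - 1 = 0, giving p = 1 — point (1, -4).

{(-5/2, -47/10), (1, -4)}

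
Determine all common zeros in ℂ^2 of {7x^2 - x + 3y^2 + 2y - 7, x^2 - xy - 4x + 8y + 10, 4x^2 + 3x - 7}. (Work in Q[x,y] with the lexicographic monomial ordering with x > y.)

{(1, -1)}

Compute a lex Gröbner basis by Buchberger's algorithm.
f_1 = 7x^2 - x + 3y^2 + 2y - 7, LT = x^2.
f_2 = x^2 - xy - 4x + 8y + 10, LT = x^2.
f_3 = 4x^2 + 3x - 7, LT = x^2.

S(f_1,f_2): lcm = x^2. S = xy + 27/7x + 3/7y^2 - 54/7y - 11.
  leading term xy: no divisor's leading term divides it; move xy to the remainder.
  leading term x: no divisor's leading term divides it; move 27/7x to the remainder.
  leading term y^2: no divisor's leading term divides it; move 3/7y^2 to the remainder.
  leading term y: no divisor's leading term divides it; move -54/7y to the remainder.
  leading term 1: no divisor's leading term divides it; move -11 to the remainder.
  remainder xy + 27/7x + 3/7y^2 - 54/7y - 11 ≠ 0; add h_4 = xy + 27/7x + 3/7y^2 - 54/7y - 11 to the basis.

S(f_1,f_3): lcm = x^2. S = -25/28x + 3/7y^2 + 2/7y + 3/4.
  leading term x: no divisor's leading term divides it; move -25/28x to the remainder.
  leading term y^2: no divisor's leading term divides it; move 3/7y^2 to the remainder.
  leading term y: no divisor's leading term divides it; move 2/7y to the remainder.
  leading term 1: no divisor's leading term divides it; move 3/4 to the remainder.
  remainder -25/28x + 3/7y^2 + 2/7y + 3/4 ≠ 0; add h_5 = -25/28x + 3/7y^2 + 2/7y + 3/4 to the basis.

S(f_1,h_4): lcm = x^2y. S = -27/7x^2 - 3/7xy^2 + 53/7xy + 11x + 3/7y^3 + 2/7y^2 - y.
  leading term x^2: subtract (-27/49)·f_1 from -27/7x^2 - 3/7xy^2 + 53/7xy + 11x + 3/7y^3 + 2/7y^2 - y → -3/7xy^2 + 53/7xy + 512/49x + 3/7y^3 + 95/49y^2 + 5/49y - 27/7
  leading term xy^2: subtract (-3/7y)·h_4 from -3/7xy^2 + 53/7xy + 512/49x + 3/7y^3 + 95/49y^2 + 5/49y - 27/7 → 452/49xy + 512/49x + 30/49y^3 - 67/49y^2 - 226/49y - 27/7
  leading term xy: subtract (452/49)·h_4 from 452/49xy + 512/49x + 30/49y^3 - 67/49y^2 - 226/49y - 27/7 → -8620/343x + 30/49y^3 - 1825/343y^2 + 22826/343y + 4783/49
  leading term x: subtract (6896/245)·h_5 from -8620/343x + 30/49y^3 - 1825/343y^2 + 22826/343y + 4783/49 → 30/49y^3 - 4259/245y^2 + 14334/245y + 18743/245
  leading term y^3: no divisor's leading term divides it; move 30/49y^3 to the remainder.
  leading term y^2: no divisor's leading term divides it; move -4259/245y^2 to the remainder.
  leading term y: no divisor's leading term divides it; move 14334/245y to the remainder.
  leading term 1: no divisor's leading term divides it; move 18743/245 to the remainder.
  remainder 30/49y^3 - 4259/245y^2 + 14334/245y + 18743/245 ≠ 0; add h_6 = 30/49y^3 - 4259/245y^2 + 14334/245y + 18743/245 to the basis.

S(f_3,h_4): lcm = x^2y. S = -27/7x^2 - 3/7xy^2 + 237/28xy + 11x - 7/4y.
  leading term x^2: subtract (-27/49)·f_1 from -27/7x^2 - 3/7xy^2 + 237/28xy + 11x - 7/4y → -3/7xy^2 + 237/28xy + 512/49x + 81/49y^2 - 127/196y - 27/7
  leading term xy^2: subtract (-3/7y)·h_4 from -3/7xy^2 + 237/28xy + 512/49x + 81/49y^2 - 127/196y - 27/7 → 1983/196xy + 512/49x + 9/49y^3 - 81/49y^2 - 1051/196y - 27/7
  leading term xy: subtract (1983/196)·h_4 from 1983/196xy + 512/49x + 9/49y^3 - 81/49y^2 - 1051/196y - 27/7 → -39205/1372x + 9/49y^3 - 8217/1372y^2 + 99725/1372y + 21057/196
  leading term x: subtract (7841/245)·h_5 from -39205/1372x + 9/49y^3 - 8217/1372y^2 + 99725/1372y + 21057/196 → 9/49y^3 - 19311/980y^2 + 62271/980y + 40881/490
  leading term y^3: subtract (3/10)·h_6 from 9/49y^3 - 19311/980y^2 + 62271/980y + 40881/490 → -1449/100y^2 + 4599/100y + 1512/25
  leading term y^2: no divisor's leading term divides it; move -1449/100y^2 to the remainder.
  leading term y: no divisor's leading term divides it; move 4599/100y to the remainder.
  leading term 1: no divisor's leading term divides it; move 1512/25 to the remainder.
  remainder -1449/100y^2 + 4599/100y + 1512/25 ≠ 0; add h_7 = -1449/100y^2 + 4599/100y + 1512/25 to the basis.

S(f_1,h_5): lcm = x^2. S = 12/25xy^2 + 8/25xy + 122/175x + 3/7y^2 + 2/7y - 1.
  leading term xy^2: subtract (12/25y)·h_4 from 12/25xy^2 + 8/25xy + 122/175x + 3/7y^2 + 2/7y - 1 → -268/175xy + 122/175x - 36/175y^3 + 723/175y^2 + 974/175y - 1
  leading term xy: subtract (-268/175)·h_4 from -268/175xy + 122/175x - 36/175y^3 + 723/175y^2 + 974/175y - 1 → 1618/245x - 36/175y^3 + 1173/245y^2 - 7654/1225y - 3123/175
  leading term x: subtract (-6472/875)·h_5 from 1618/245x - 36/175y^3 + 1173/245y^2 - 7654/1225y - 3123/175 → -36/175y^3 + 6963/875y^2 - 3618/875y - 10761/875
  leading term y^3: subtract (-42/125)·h_6 from -36/175y^3 + 6963/875y^2 - 3618/875y - 10761/875 → 1323/625y^2 + 9702/625y + 8379/625
  leading term y^2: subtract (-84/575)·h_7 from 1323/625y^2 + 9702/625y + 8379/625 → 12789/575y + 12789/575
  leading term y: no divisor's leading term divides it; move 12789/575y to the remainder.
  leading term 1: no divisor's leading term divides it; move 12789/575 to the remainder.
  remainder 12789/575y + 12789/575 ≠ 0; add h_8 = 12789/575y + 12789/575 to the basis.

The other S-polynomials (S(f_2,f_3), S(f_2,h_4), S(f_2,h_5), S(f_3,h_5), S(h_4,h_5), S(f_1,h_6), S(f_2,h_6), S(f_3,h_6), S(h_4,h_6), S(h_5,h_6), S(f_1,h_7), S(f_2,h_7), S(f_3,h_7), S(h_4,h_7), S(h_5,h_7), S(h_6,h_7), S(f_1,h_8), S(f_2,h_8), S(f_3,h_8), S(h_4,h_8), S(h_5,h_8), S(h_6,h_8), S(h_7,h_8)) all reduce to 0 modulo the current basis, so we have a Gröbner basis.
Inter-reduce: drop elements whose leading term is divisible by another's, tail-reduce, and make monic.
Reduced Gröbner basis: {x - 1, y + 1}.

Elimination: the polynomial y + 1 lies in the elimination ideal for y, so y ∈ {-1}. For each such y, the remaining basis elements (now univariate) give the rest of the solution.
  y = -1: the earlier basis element becomes x - 1 = 0, giving x = 1 — point (1, -1).
Check: every point annihilates each of the original generators.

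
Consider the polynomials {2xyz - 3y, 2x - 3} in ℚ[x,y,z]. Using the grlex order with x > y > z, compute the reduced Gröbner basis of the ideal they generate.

f_1 = 2xyz - 3y, LT = xyz.
f_2 = 2x - 3, LT = x.

S(f_1,f_2): lcm = xyz. S = 3/2yz - 3/2y.
  leading term yz: no divisor's leading term divides it; move 3/2yz to the remainder.
  leading term y: no divisor's leading term divides it; move -3/2y to the remainder.
  remainder 3/2yz - 3/2y ≠ 0; add g_3 = 3/2yz - 3/2y to the basis.

S(f_1,g_3): lcm = xyz. S = xy - 3/2y.
  leading term xy: subtract (½y)·f_2 from xy - 3/2y → 0
  remainder 0.

S(f_2,g_3): leading monomials are coprime, so the S-polynomial reduces to 0 (Buchberger's first criterion).
Every S-polynomial of the final basis reduces to 0, so we have a Gröbner basis.
Inter-reduce: drop elements whose leading term is divisible by another's, tail-reduce, and make monic.

G = {yz - y, x - 3/2}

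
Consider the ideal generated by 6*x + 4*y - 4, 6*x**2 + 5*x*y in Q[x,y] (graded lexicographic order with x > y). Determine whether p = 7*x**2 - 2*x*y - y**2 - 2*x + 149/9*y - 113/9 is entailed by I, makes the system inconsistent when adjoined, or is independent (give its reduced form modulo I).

First compute the reduced Gröbner basis of I by Buchberger's algorithm.
f_1 = 6*x + 4*y - 4, LT = x.
f_2 = 6*x**2 + 5*x*y, LT = x**2.

S(f_1,f_2): lcm = x**2. S = -1/6*x*y - 2/3*x.
  leading term x*y: subtract (-1/36*y)·f_1 from -1/6*x*y - 2/3*x → 1/9*y**2 - 2/3*x - 1/9*y
  leading term y**2: no divisor's leading term divides it; move 1/9*y**2 to the remainder.
  leading term x: subtract (-1/9)·f_1 from -2/3*x - 1/9*y → 1/3*y - 4/9
  leading term y: no divisor's leading term divides it; move 1/3*y to the remainder.
  leading term 1: no divisor's leading term divides it; move -4/9 to the remainder.
  remainder 1/9*y**2 + 1/3*y - 4/9 ≠ 0; add h_3 = 1/9*y**2 + 1/3*y - 4/9 to the basis.

S(f_1,h_3): leading monomials are coprime, so the S-polynomial reduces to 0 (Buchberger's first criterion).
S(f_2,h_3): leading monomials are coprime, so the S-polynomial reduces to 0 (Buchberger's first criterion).
Every S-polynomial of the final basis reduces to 0, so we have a Gröbner basis.
Inter-reduce: drop elements whose leading term is divisible by another's, tail-reduce, and make monic.
Reduced Gröbner basis: {y**2 + 3*y - 4, x + 2/3*y - 2/3}.
Label its elements g_1 = y**2 + 3*y - 4, g_2 = x + 2/3*y - 2/3.

Reduce p = 7*x**2 - 2*x*y - y**2 - 2*x + 149/9*y - 113/9 modulo G:
  leading term x**2: subtract (7*x)·g_2 from 7*x**2 - 2*x*y - y**2 - 2*x + 149/9*y - 113/9 → -20/3*x*y - y**2 + 8/3*x + 149/9*y - 113/9
  leading term x*y: subtract (-20/3*y)·g_2 from -20/3*x*y - y**2 + 8/3*x + 149/9*y - 113/9 → 31/9*y**2 + 8/3*x + 109/9*y - 113/9
  leading term y**2: subtract (31/9)·g_1 from 31/9*y**2 + 8/3*x + 109/9*y - 113/9 → 8/3*x + 16/9*y + 11/9
  leading term x: subtract (8/3)·g_2 from 8/3*x + 16/9*y + 11/9 → 3
  leading term 1: no divisor's leading term divides it; move 3 to the remainder.
  normal form = 3.
The normal form is nonzero, so p ∉ I. Since p minus its normal form lies in I, I + (p) = I + (r) where r = 3; decide whether this ideal is the whole ring.
Here r = 3 is a nonzero constant, hence a unit: 1 ∈ I + (p), the Gröbner basis of I + (p) is {1}, and the enlarged system has no common solution — adjoining p is inconsistent.

Ideal membership is decidable via reduction modulo a Gröbner basis.

Adjoining 7*x**2 - 2*x*y - y**2 - 2*x + 149/9*y - 113/9 makes the ideal the whole ring: the system is inconsistent.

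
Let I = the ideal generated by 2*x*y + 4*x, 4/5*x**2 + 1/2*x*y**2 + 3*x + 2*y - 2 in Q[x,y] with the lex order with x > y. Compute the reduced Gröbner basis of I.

G = {x**2 + 25/4*x + 5/2*y - 5/2, x*y + 2*x, y**2 + y - 2}

f_1 = 2*x*y + 4*x, LT = x*y.
f_2 = 4/5*x**2 + 1/2*x*y**2 + 3*x + 2*y - 2, LT = x**2.

S(f_1,f_2): lcm = x**2*y. S = 2*x**2 - 5/8*x*y**3 - 15/4*x*y - 5/2*y**2 + 5/2*y.
  leading term x**2: subtract (5/2)·f_2 from 2*x**2 - 5/8*x*y**3 - 15/4*x*y - 5/2*y**2 + 5/2*y → -5/8*x*y**3 - 5/4*x*y**2 - 15/4*x*y - 15/2*x - 5/2*y**2 - 5/2*y + 5
  leading term x*y**3: subtract (-5/16*y**2)·f_1 from -5/8*x*y**3 - 5/4*x*y**2 - 15/4*x*y - 15/2*x - 5/2*y**2 - 5/2*y + 5 → -15/4*x*y - 15/2*x - 5/2*y**2 - 5/2*y + 5
  leading term x*y: subtract (-15/8)·f_1 from -15/4*x*y - 15/2*x - 5/2*y**2 - 5/2*y + 5 → -5/2*y**2 - 5/2*y + 5
  leading term y**2: no divisor's leading term divides it; move -5/2*y**2 to the remainder.
  leading term y: no divisor's leading term divides it; move -5/2*y to the remainder.
  leading term 1: no divisor's leading term divides it; move 5 to the remainder.
  remainder -5/2*y**2 - 5/2*y + 5 ≠ 0; add g_3 = -5/2*y**2 - 5/2*y + 5 to the basis.

The other S-polynomials (S(f_1,g_3), S(f_2,g_3)) all reduce to 0 modulo the current basis, so we have a Gröbner basis.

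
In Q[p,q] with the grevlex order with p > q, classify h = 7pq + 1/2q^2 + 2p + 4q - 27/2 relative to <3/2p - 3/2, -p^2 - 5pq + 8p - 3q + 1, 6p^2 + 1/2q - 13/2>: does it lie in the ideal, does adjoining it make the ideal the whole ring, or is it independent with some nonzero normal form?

7pq + 1/2q^2 + 2p + 4q - 27/2 lies in I (it reduces to 0).

First compute the reduced Gröbner basis of I by Buchberger's algorithm.
f_1 = 3/2p - 3/2, LT = p.
f_2 = -p^2 - 5pq + 8p - 3q + 1, LT = p^2.
f_3 = 6p^2 + 1/2q - 13/2, LT = p^2.

S(f_1,f_2): lcm = p^2. S = -5pq + 7p - 3q + 1.
  reduce S modulo (f_1, f_2, f_3):
  remainder -8q + 8 ≠ 0; add k_4 = -8q + 8 to the basis.

The other S-polynomials (S(f_1,f_3), S(f_2,f_3), S(f_1,k_4), S(f_2,k_4), S(f_3,k_4)) all reduce to 0 modulo the current basis, so we have a Gröbner basis.
Inter-reduce: drop elements whose leading term is divisible by another's, tail-reduce, and make monic.
Reduced Gröbner basis: {p - 1, q - 1}.
Label its elements g_1 = p - 1, g_2 = q - 1.

Reduce h = 7pq + 1/2q^2 + 2p + 4q - 27/2 modulo G:
  leading term pq: subtract (7q)·g_1 from 7pq + 1/2q^2 + 2p + 4q - 27/2 → 1/2q^2 + 2p + 11q - 27/2
  leading term q^2: subtract (1/2q)·g_2 from 1/2q^2 + 2p + 11q - 27/2 → 2p + 23/2q - 27/2
  leading term p: subtract (2)·g_1 from 2p + 23/2q - 27/2 → 23/2q - 23/2
  leading term q: subtract (23/2)·g_2 from 23/2q - 23/2 → 0
  normal form = 0.
Since the normal form is 0, h ∈ I.

Ideal membership is decidable via reduction modulo a Gröbner basis.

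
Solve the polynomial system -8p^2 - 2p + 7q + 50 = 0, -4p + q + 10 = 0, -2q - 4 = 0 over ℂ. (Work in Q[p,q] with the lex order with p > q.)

Compute a lex Gröbner basis by Buchberger's algorithm.
f_1 = -8p^2 - 2p + 7q + 50, LT = p^2.
f_2 = -4p + q + 10, LT = p.
f_3 = -2q - 4, LT = q.

The S-polynomials (S(f_1,f_2), S(f_1,f_3), S(f_2,f_3)) all reduce to 0 modulo the current basis, so we have a Gröbner basis.
Inter-reduce: drop elements whose leading term is divisible by another's, tail-reduce, and make monic.
Reduced Gröbner basis: {p - 2, q + 2}.

The lex basis is triangular: the last element involves only q. Solving q + 2 = 0 gives q ∈ {-2}; substituting each value into the earlier elements determines the remaining variables.
  q = -2: the earlier basis element becomes p - 2 = 0, giving p = 2 — point (2, -2).

{(2, -2)}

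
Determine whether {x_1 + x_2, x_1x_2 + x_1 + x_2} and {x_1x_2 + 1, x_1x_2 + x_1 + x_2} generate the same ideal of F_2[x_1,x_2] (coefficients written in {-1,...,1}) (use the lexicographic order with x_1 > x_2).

No, the ideals differ.

For a fixed monomial order, each ideal has a unique reduced Gröbner basis; comparing bases decides equality.
Buchberger on the first generating set:
f_1 = x_1 + x_2, LT = x_1.
f_2 = x_1x_2 + x_1 + x_2, LT = x_1x_2.

S(f_1,f_2): lcm = x_1x_2. S = x_1 + x_2^2 + x_2.
  leading term x_1: subtract (1)·f_1 from x_1 + x_2^2 + x_2 → x_2^2
  leading term x_2^2: no divisor's leading term divides it; move x_2^2 to the remainder.
  remainder x_2^2 ≠ 0; add g_3 = x_2^2 to the basis.

The other S-polynomials (S(f_1,g_3), S(f_2,g_3)) all reduce to 0 modulo the current basis, so we have a Gröbner basis.
Inter-reduce: drop elements whose leading term is divisible by another's, tail-reduce, and make monic.
Reduced Gröbner basis: {x_1 + x_2, x_2^2}.

Buchberger on the second generating set:
h_1 = x_1x_2 + 1, LT = x_1x_2.
h_2 = x_1x_2 + x_1 + x_2, LT = x_1x_2.

S(h_1,h_2): lcm = x_1x_2. S = x_1 + x_2 + 1.
  leading term x_1: no divisor's leading term divides it; move x_1 to the remainder.
  leading term x_2: no divisor's leading term divides it; move x_2 to the remainder.
  leading term 1: no divisor's leading term divides it; move 1 to the remainder.
  remainder x_1 + x_2 + 1 ≠ 0; add k_3 = x_1 + x_2 + 1 to the basis.

S(h_1,k_3): lcm = x_1x_2. S = x_2^2 + x_2 + 1.
  leading term x_2^2: no divisor's leading term divides it; move x_2^2 to the remainder.
  leading term x_2: no divisor's leading term divides it; move x_2 to the remainder.
  leading term 1: no divisor's leading term divides it; move 1 to the remainder.
  remainder x_2^2 + x_2 + 1 ≠ 0; add k_4 = x_2^2 + x_2 + 1 to the basis.

The other S-polynomials (S(h_2,k_3), S(h_1,k_4), S(h_2,k_4), S(k_3,k_4)) all reduce to 0 modulo the current basis, so we have a Gröbner basis.
Inter-reduce: drop elements whose leading term is divisible by another's, tail-reduce, and make monic.
Reduced Gröbner basis: {x_1 + x_2 + 1, x_2^2 + x_2 + 1}.

These differ, so the ideals are not equal.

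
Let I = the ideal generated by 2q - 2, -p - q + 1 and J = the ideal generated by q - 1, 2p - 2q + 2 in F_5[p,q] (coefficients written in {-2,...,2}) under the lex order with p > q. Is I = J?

Yes, the ideals are equal.

Since reduced Gröbner bases are canonical representatives of ideals under a given ordering, it suffices to compute and compare them.
Buchberger on the first generating set:
f_1 = 2q - 2, LT = q.
f_2 = -p - q + 1, LT = p.

The S-polynomials (S(f_1,f_2)) all reduce to 0 modulo the current basis, so we have a Gröbner basis.
Inter-reduce: drop elements whose leading term is divisible by another's, tail-reduce, and make monic.
Reduced Gröbner basis: {p, q - 1}.

Buchberger on the second generating set:
h_1 = q - 1, LT = q.
h_2 = 2p - 2q + 2, LT = p.

The S-polynomials (S(h_1,h_2)) all reduce to 0 modulo the current basis, so we have a Gröbner basis.
Inter-reduce: drop elements whose leading term is divisible by another's, tail-reduce, and make monic.
Reduced Gröbner basis: {p, q - 1}.

The two bases agree; hence the ideals are identical.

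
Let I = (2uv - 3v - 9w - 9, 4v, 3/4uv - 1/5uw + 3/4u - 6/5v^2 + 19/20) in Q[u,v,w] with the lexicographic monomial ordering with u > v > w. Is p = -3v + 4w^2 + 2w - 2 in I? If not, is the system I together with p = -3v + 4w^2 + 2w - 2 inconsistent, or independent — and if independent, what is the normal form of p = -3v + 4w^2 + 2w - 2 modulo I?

First compute the reduced Gröbner basis of I by Buchberger's algorithm.
f_1 = 2uv - 3v - 9w - 9, LT = uv.
f_2 = 4v, LT = v.
f_3 = 3/4uv - 1/5uw + 3/4u - 6/5v^2 + 19/20, LT = uv.

S(f_1,f_2): lcm = uv. S = -3/2v - 9/2w - 9/2.
  leading term v: subtract (-3/8)·f_2 from -3/2v - 9/2w - 9/2 → -9/2w - 9/2
  leading term w: no divisor's leading term divides it; move -9/2w to the remainder.
  leading term 1: no divisor's leading term divides it; move -9/2 to the remainder.
  remainder -9/2w - 9/2 ≠ 0; add h_4 = -9/2w - 9/2 to the basis.

S(f_1,f_3): lcm = uv. S = 4/15uw - u + 8/5v^2 - 3/2v - 9/2w - 173/30.
  leading term uw: subtract (-8/135u)·h_4 from 4/15uw - u + 8/5v^2 - 3/2v - 9/2w - 173/30 → -19/15u + 8/5v^2 - 3/2v - 9/2w - 173/30
  leading term u: no divisor's leading term divides it; move -19/15u to the remainder.
  leading term v^2: subtract (2/5v)·f_2 from 8/5v^2 - 3/2v - 9/2w - 173/30 → -3/2v - 9/2w - 173/30
  leading term v: subtract (-3/8)·f_2 from -3/2v - 9/2w - 173/30 → -9/2w - 173/30
  leading term w: subtract (1)·h_4 from -9/2w - 173/30 → -19/15
  leading term 1: no divisor's leading term divides it; move -19/15 to the remainder.
  remainder -19/15u - 19/15 ≠ 0; add h_5 = -19/15u - 19/15 to the basis.

The other S-polynomials (S(f_2,f_3), S(f_1,h_4), S(f_2,h_4), S(f_3,h_4), S(f_1,h_5), S(f_2,h_5), S(f_3,h_5), S(h_4,h_5)) all reduce to 0 modulo the current basis, so we have a Gröbner basis.
Inter-reduce: drop elements whose leading term is divisible by another's, tail-reduce, and make monic.
Reduced Gröbner basis: {u + 1, v, w + 1}.
Label its elements g_1 = u + 1, g_2 = v, g_3 = w + 1.

Reduce p = -3v + 4w^2 + 2w - 2 modulo G:
  leading term v: subtract (-3)·g_2 from -3v + 4w^2 + 2w - 2 → 4w^2 + 2w - 2
  leading term w^2: subtract (4w)·g_3 from 4w^2 + 2w - 2 → -2w - 2
  leading term w: subtract (-2)·g_3 from -2w - 2 → 0
  normal form = 0.
Since the normal form is 0, p ∈ I.

-3v + 4w^2 + 2w - 2 lies in I (it reduces to 0).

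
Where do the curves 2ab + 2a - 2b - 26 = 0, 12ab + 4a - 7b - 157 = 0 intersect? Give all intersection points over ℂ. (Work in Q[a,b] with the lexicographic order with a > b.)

{(-11/4, -21/5), (3, 5)}

Compute a lex Gröbner basis by Buchberger's algorithm.
f_1 = 2ab + 2a - 2b - 26, LT = ab.
f_2 = 12ab + 4a - 7b - 157, LT = ab.

S(f_1,f_2): lcm = ab. S = 2/3a - 5/12b + 1/12.
  leading term a: no divisor's leading term divides it; move 2/3a to the remainder.
  leading term b: no divisor's leading term divides it; move -5/12b to the remainder.
  leading term 1: no divisor's leading term divides it; move 1/12 to the remainder.
  remainder 2/3a - 5/12b + 1/12 ≠ 0; add h_3 = 2/3a - 5/12b + 1/12 to the basis.

S(f_1,h_3): lcm = ab. S = a + 5/8b^2 - 9/8b - 13.
  leading term a: subtract (3/2)·h_3 from a + 5/8b^2 - 9/8b - 13 → 5/8b^2 - 1/2b - 105/8
  leading term b^2: no divisor's leading term divides it; move 5/8b^2 to the remainder.
  leading term b: no divisor's leading term divides it; move -1/2b to the remainder.
  leading term 1: no divisor's leading term divides it; move -105/8 to the remainder.
  remainder 5/8b^2 - 1/2b - 105/8 ≠ 0; add h_4 = 5/8b^2 - 1/2b - 105/8 to the basis.

The other S-polynomials (S(f_2,h_3), S(f_1,h_4), S(f_2,h_4), S(h_3,h_4)) all reduce to 0 modulo the current basis, so we have a Gröbner basis.
Inter-reduce: drop elements whose leading term is divisible by another's, tail-reduce, and make monic.
Reduced Gröbner basis: {a - 5/8b + 1/8, b^2 - 4/5b - 21}.

Elimination: the polynomial b^2 - 4/5b - 21 lies in the elimination ideal for b, so b ∈ {-21/5, 5}. For each such b, the remaining basis elements (now univariate) give the rest of the solution.
  b = -21/5: the earlier basis element becomes a + 11/4 = 0, giving a = -11/4 — point (-11/4, -21/5).
  b = 5: the earlier basis element becomes a - 3 = 0, giving a = 3 — point (3, 5).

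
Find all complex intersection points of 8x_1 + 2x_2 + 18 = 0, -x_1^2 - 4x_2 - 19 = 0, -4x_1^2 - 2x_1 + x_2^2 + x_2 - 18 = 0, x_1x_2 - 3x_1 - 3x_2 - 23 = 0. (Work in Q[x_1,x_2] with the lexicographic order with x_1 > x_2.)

Compute a lex Gröbner basis by Buchberger's algorithm.
f_1 = 8x_1 + 2x_2 + 18, LT = x_1.
f_2 = -x_1^2 - 4x_2 - 19, LT = x_1^2.
f_3 = -4x_1^2 - 2x_1 + x_2^2 + x_2 - 18, LT = x_1^2.
f_4 = x_1x_2 - 3x_1 - 3x_2 - 23, LT = x_1x_2.

S(f_1,f_2): lcm = x_1^2. S = 1/4x_1x_2 + 9/4x_1 - 4x_2 - 19.
  leading term x_1x_2: subtract (1/32x_2)·f_1 from 1/4x_1x_2 + 9/4x_1 - 4x_2 - 19 → 9/4x_1 - 1/16x_2^2 - 73/16x_2 - 19
  leading term x_1: subtract (9/32)·f_1 from 9/4x_1 - 1/16x_2^2 - 73/16x_2 - 19 → -1/16x_2^2 - 41/8x_2 - 385/16
  leading term x_2^2: no divisor's leading term divides it; move -1/16x_2^2 to the remainder.
  leading term x_2: no divisor's leading term divides it; move -41/8x_2 to the remainder.
  leading term 1: no divisor's leading term divides it; move -385/16 to the remainder.
  remainder -1/16x_2^2 - 41/8x_2 - 385/16 ≠ 0; add h_5 = -1/16x_2^2 - 41/8x_2 - 385/16 to the basis.

S(f_1,f_3): lcm = x_1^2. S = 1/4x_1x_2 + 7/4x_1 + 1/4x_2^2 + 1/4x_2 - 9/2.
  leading term x_1x_2: subtract (1/32x_2)·f_1 from 1/4x_1x_2 + 7/4x_1 + 1/4x_2^2 + 1/4x_2 - 9/2 → 7/4x_1 + 3/16x_2^2 - 5/16x_2 - 9/2
  leading term x_1: subtract (7/32)·f_1 from 7/4x_1 + 3/16x_2^2 - 5/16x_2 - 9/2 → 3/16x_2^2 - 3/4x_2 - 135/16
  leading term x_2^2: subtract (-3)·h_5 from 3/16x_2^2 - 3/4x_2 - 135/16 → -129/8x_2 - 645/8
  leading term x_2: no divisor's leading term divides it; move -129/8x_2 to the remainder.
  leading term 1: no divisor's leading term divides it; move -645/8 to the remainder.
  remainder -129/8x_2 - 645/8 ≠ 0; add h_6 = -129/8x_2 - 645/8 to the basis.

The other S-polynomials (S(f_1,f_4), S(f_2,f_3), S(f_2,f_4), S(f_3,f_4), S(f_1,h_5), S(f_2,h_5), S(f_3,h_5), S(f_4,h_5), S(f_1,h_6), S(f_2,h_6), S(f_3,h_6), S(f_4,h_6), S(h_5,h_6)) all reduce to 0 modulo the current basis, so we have a Gröbner basis.
Inter-reduce: drop elements whose leading term is divisible by another's, tail-reduce, and make monic.
Reduced Gröbner basis: {x_1 + 1, x_2 + 5}.

From the last basis element, x_2 + 5 = 0, so x_2 takes values in {-5}. Each choice, substituted upward through the basis, yields the corresponding point(s) of the solution set.
  x_2 = -5: the earlier basis element becomes x_1 + 1 = 0, giving x_1 = -1 — point (-1, -5).
Check: every point annihilates each of the original generators.

{(-1, -5)}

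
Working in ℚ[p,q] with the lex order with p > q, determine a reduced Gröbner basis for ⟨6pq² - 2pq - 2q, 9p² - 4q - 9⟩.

Buchberger's algorithm terminates because the ascending chain of leading-term ideals stabilizes.

f_1 = 6pq² - 2pq - 2q, LT = pq².
f_2 = 9p² - 4q - 9, LT = p².

S(f_1,f_2): lcm = p²q². S = -⅓p²q - ⅓pq + 4/9q³ + q².
  reduce S modulo (f_1, f_2):
  remainder -⅓pq + 4/9q³ + 23/27q² - ⅓q ≠ 0; add g_3 = -⅓pq + 4/9q³ + 23/27q² - ⅓q to the basis.

S(f_1,g_3): lcm = pq². S = -⅓pq + 4/3q⁴ + 23/9q³ - q² - ⅓q.
  reduce S modulo (f_1, f_2, g_3):
  remainder 4/3q⁴ + 19/9q³ - 50/27q² ≠ 0; add g_4 = 4/3q⁴ + 19/9q³ - 50/27q² to the basis.

The other S-polynomials (S(f_2,g_3), S(f_1,g_4), S(f_2,g_4), S(g_3,g_4)) all reduce to 0 modulo the current basis, so we have a Gröbner basis.
Inter-reduce: drop elements whose leading term is divisible by another's, tail-reduce, and make monic.

G = {p² - 4/9q - 1, pq - 4/3q³ - 23/9q² + q, q⁴ + 19/12q³ - 25/18q²}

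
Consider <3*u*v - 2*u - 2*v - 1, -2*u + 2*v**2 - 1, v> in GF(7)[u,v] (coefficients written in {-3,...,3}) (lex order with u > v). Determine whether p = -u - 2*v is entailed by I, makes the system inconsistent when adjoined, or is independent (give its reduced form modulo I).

Adjoining -u - 2*v makes the ideal the whole ring: the system is inconsistent.

First compute the reduced Gröbner basis of I by Buchberger's algorithm.
f_1 = 3*u*v - 2*u - 2*v - 1, LT = u*v.
f_2 = -2*u + 2*v**2 - 1, LT = u.
f_3 = v, LT = v.

The S-polynomials (S(f_1,f_2), S(f_1,f_3), S(f_2,f_3)) all reduce to 0 modulo the current basis, so we have a Gröbner basis.
Inter-reduce: drop elements whose leading term is divisible by another's, tail-reduce, and make monic.
Reduced Gröbner basis: {u - 3, v}.
Label its elements g_1 = u - 3, g_2 = v.

Reduce p = -u - 2*v modulo G:
  leading term u: subtract (-1)·g_1 from -u - 2*v → -2*v - 3
  leading term v: subtract (-2)·g_2 from -2*v - 3 → -3
  leading term 1: no divisor's leading term divides it; move -3 to the remainder.
  normal form = -3.
The normal form is nonzero, so p ∉ I. Since p minus its normal form lies in I, I + (p) = I + (r) where r = -3; decide whether this ideal is the whole ring.
Here r = -3 is a nonzero constant, hence a unit: 1 ∈ I + (p), the Gröbner basis of I + (p) is {1}, and the enlarged system has no common solution — adjoining p is inconsistent.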